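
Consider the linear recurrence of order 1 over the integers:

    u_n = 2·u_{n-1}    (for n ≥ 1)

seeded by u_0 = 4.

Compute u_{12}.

u_1 = 2·4 = 8
u_2 = 2·8 = 16
u_3 = 2·16 = 32
u_4 = 2·32 = 64
u_5 = 2·64 = 128
u_6 = 2·128 = 256
u_7 = 2·256 = 512
u_8 = 2·512 = 1024
u_9 = 2·1024 = 2048
u_10 = 2·2048 = 4096
u_11 = 2·4096 = 8192
u_12 = 2·8192 = 16384

16384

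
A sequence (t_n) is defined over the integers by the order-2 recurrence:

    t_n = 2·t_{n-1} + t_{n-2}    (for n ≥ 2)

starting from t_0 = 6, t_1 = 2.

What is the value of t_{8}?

1830

t_2 = 2·2 + 1·6 = 10
t_3 = 2·10 + 1·2 = 22
t_4 = 2·22 + 1·10 = 54
t_5 = 2·54 + 1·22 = 130
t_6 = 2·130 + 1·54 = 314
t_7 = 2·314 + 1·130 = 758
t_8 = 2·758 + 1·314 = 1830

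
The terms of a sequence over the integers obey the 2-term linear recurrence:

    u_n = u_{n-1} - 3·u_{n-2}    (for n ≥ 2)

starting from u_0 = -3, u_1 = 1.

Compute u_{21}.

193651

u_2 = 1·1 + -3·-3 = 10
u_3 = 1·10 + -3·1 = 7
u_4 = 1·7 + -3·10 = -23
u_5 = 1·-23 + -3·7 = -44
u_6 = 1·-44 + -3·-23 = 25
u_7 = 1·25 + -3·-44 = 157
u_8 = 1·157 + -3·25 = 82
u_9 = 1·82 + -3·157 = -389
u_10 = 1·-389 + -3·82 = -635
u_11 = 1·-635 + -3·-389 = 532
u_12 = 1·532 + -3·-635 = 2437
u_13 = 1·2437 + -3·532 = 841
u_14 = 1·841 + -3·2437 = -6470
u_15 = 1·-6470 + -3·841 = -8993
u_16 = 1·-8993 + -3·-6470 = 10417
u_17 = 1·10417 + -3·-8993 = 37396
u_18 = 1·37396 + -3·10417 = 6145
u_19 = 1·6145 + -3·37396 = -106043
u_20 = 1·-106043 + -3·6145 = -124478
u_21 = 1·-124478 + -3·-106043 = 193651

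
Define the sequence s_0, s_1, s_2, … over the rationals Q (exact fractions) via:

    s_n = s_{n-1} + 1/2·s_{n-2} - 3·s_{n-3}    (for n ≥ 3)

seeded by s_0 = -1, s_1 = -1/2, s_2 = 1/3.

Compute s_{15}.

-212273/768

s_3 = 1·1/3 + 1/2·-1/2 + -3·-1 = 37/12
s_4 = 1·37/12 + 1/2·1/3 + -3·-1/2 = 19/4
s_5 = 1·19/4 + 1/2·37/12 + -3·1/3 = 127/24
s_6 = 1·127/24 + 1/2·19/4 + -3·37/12 = -19/12
s_7 = 1·-19/12 + 1/2·127/24 + -3·19/4 = -211/16
s_8 = 1·-211/16 + 1/2·-19/12 + -3·127/24 = -1433/48
s_9 = 1·-1433/48 + 1/2·-211/16 + -3·-19/12 = -3043/96
s_10 = 1·-3043/96 + 1/2·-1433/48 + -3·-211/16 = -113/16
s_11 = 1·-113/16 + 1/2·-3043/96 + -3·-1433/48 = 12797/192
s_12 = 1·12797/192 + 1/2·-113/16 + -3·-3043/96 = 30377/192
s_13 = 1·30377/192 + 1/2·12797/192 + -3·-113/16 = 27229/128
s_14 = 1·27229/128 + 1/2·30377/192 + -3·12797/192 = 17641/192
s_15 = 1·17641/192 + 1/2·27229/128 + -3·30377/192 = -212273/768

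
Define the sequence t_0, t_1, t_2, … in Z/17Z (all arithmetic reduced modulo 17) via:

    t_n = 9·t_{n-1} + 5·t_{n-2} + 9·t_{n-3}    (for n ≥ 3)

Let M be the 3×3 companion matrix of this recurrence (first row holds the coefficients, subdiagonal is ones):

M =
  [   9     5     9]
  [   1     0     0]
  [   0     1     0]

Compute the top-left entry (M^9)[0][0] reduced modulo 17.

(M^9)[0][0] is the top entry after applying M 9 times to the unit state (1, 0, 0). Equivalently it is h_{11} for the auxiliary sequence (h_n) obeying the same recurrence with h_2 = 1 and h_i = 0 for 0 ≤ i < 2:
h_3 = 9·1 + 5·0 + 9·0 = 9
h_4 = 9·9 + 5·1 + 9·0 = 1
h_5 = 9·1 + 5·9 + 9·1 = 12
h_6 = 9·12 + 5·1 + 9·9 = 7
h_7 = 9·7 + 5·12 + 9·1 = 13
h_8 = 9·13 + 5·7 + 9·12 = 5
h_9 = 9·5 + 5·13 + 9·7 = 3
h_10 = 9·3 + 5·5 + 9·13 = 16
h_11 = 9·16 + 5·3 + 9·5 = 0

0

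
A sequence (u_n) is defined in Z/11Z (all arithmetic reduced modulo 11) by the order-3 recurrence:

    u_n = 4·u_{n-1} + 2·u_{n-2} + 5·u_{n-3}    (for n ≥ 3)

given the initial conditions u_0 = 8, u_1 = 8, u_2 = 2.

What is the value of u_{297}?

5

u_3 = 4·2 + 2·8 + 5·8 = 9
u_4 = 4·9 + 2·2 + 5·8 = 3
u_5 = 4·3 + 2·9 + 5·2 = 7
u_6 = 4·7 + 2·3 + 5·9 = 2
u_7 = 4·2 + 2·7 + 5·3 = 4
u_8 = 4·4 + 2·2 + 5·7 = 0
u_9 = 4·0 + 2·4 + 5·2 = 7
u_10 = 4·7 + 2·0 + 5·4 = 4
u_11 = 4·4 + 2·7 + 5·0 = 8
u_12 = 4·8 + 2·4 + 5·7 = 9
u_13 = 4·9 + 2·8 + 5·4 = 6
u_14 = 4·6 + 2·9 + 5·8 = 5
u_15 = 4·5 + 2·6 + 5·9 = 0
u_16 = 4·0 + 2·5 + 5·6 = 7
u_17 = 4·7 + 2·0 + 5·5 = 9
u_18 = 4·9 + 2·7 + 5·0 = 6
u_19 = 4·6 + 2·9 + 5·7 = 0
u_20 = 4·0 + 2·6 + 5·9 = 2
u_21 = 4·2 + 2·0 + 5·6 = 5
u_22 = 4·5 + 2·2 + 5·0 = 2
u_23 = 4·2 + 2·5 + 5·2 = 6
u_24 = 4·6 + 2·2 + 5·5 = 9
u_25 = 4·9 + 2·6 + 5·2 = 3
u_26 = 4·3 + 2·9 + 5·6 = 5
u_27 = 4·5 + 2·3 + 5·9 = 5
u_28 = 4·5 + 2·5 + 5·3 = 1
u_29 = 4·1 + 2·5 + 5·5 = 6
u_30 = 4·6 + 2·1 + 5·5 = 7
u_31 = 4·7 + 2·6 + 5·1 = 1
u_32 = 4·1 + 2·7 + 5·6 = 4
u_33 = 4·4 + 2·1 + 5·7 = 9
u_34 = 4·9 + 2·4 + 5·1 = 5
u_35 = 4·5 + 2·9 + 5·4 = 3
u_36 = 4·3 + 2·5 + 5·9 = 1
u_37 = 4·1 + 2·3 + 5·5 = 2
u_38 = 4·2 + 2·1 + 5·3 = 3
u_39 = 4·3 + 2·2 + 5·1 = 10
u_40 = 4·10 + 2·3 + 5·2 = 1
u_41 = 4·1 + 2·10 + 5·3 = 6
u_42 = 4·6 + 2·1 + 5·10 = 10
u_43 = 4·10 + 2·6 + 5·1 = 2
u_44 = 4·2 + 2·10 + 5·6 = 3
u_45 = 4·3 + 2·2 + 5·10 = 0
u_46 = 4·0 + 2·3 + 5·2 = 5
u_47 = 4·5 + 2·0 + 5·3 = 2
u_48 = 4·2 + 2·5 + 5·0 = 7
u_49 = 4·7 + 2·2 + 5·5 = 2
u_50 = 4·2 + 2·7 + 5·2 = 10
u_51 = 4·10 + 2·2 + 5·7 = 2
u_52 = 4·2 + 2·10 + 5·2 = 5
u_53 = 4·5 + 2·2 + 5·10 = 8
u_54 = 4·8 + 2·5 + 5·2 = 8
u_55 = 4·8 + 2·8 + 5·5 = 7
u_56 = 4·7 + 2·8 + 5·8 = 7
u_57 = 4·7 + 2·7 + 5·8 = 5
u_58 = 4·5 + 2·7 + 5·7 = 3
u_59 = 4·3 + 2·5 + 5·7 = 2
u_60 = 4·2 + 2·3 + 5·5 = 6
u_61 = 4·6 + 2·2 + 5·3 = 10
u_62 = 4·10 + 2·6 + 5·2 = 7
u_63 = 4·7 + 2·10 + 5·6 = 1
u_64 = 4·1 + 2·7 + 5·10 = 2
u_65 = 4·2 + 2·1 + 5·7 = 1
u_66 = 4·1 + 2·2 + 5·1 = 2
u_67 = 4·2 + 2·1 + 5·2 = 9
u_68 = 4·9 + 2·2 + 5·1 = 1
u_69 = 4·1 + 2·9 + 5·2 = 10
u_70 = 4·10 + 2·1 + 5·9 = 10
u_71 = 4·10 + 2·10 + 5·1 = 10
u_72 = 4·10 + 2·10 + 5·10 = 0
u_73 = 4·0 + 2·10 + 5·10 = 4
u_74 = 4·4 + 2·0 + 5·10 = 0
u_75 = 4·0 + 2·4 + 5·0 = 8
u_76 = 4·8 + 2·0 + 5·4 = 8
u_77 = 4·8 + 2·8 + 5·0 = 4
u_78 = 4·4 + 2·8 + 5·8 = 6
u_79 = 4·6 + 2·4 + 5·8 = 6
u_80 = 4·6 + 2·6 + 5·4 = 1
u_81 = 4·1 + 2·6 + 5·6 = 2
u_82 = 4·2 + 2·1 + 5·6 = 7
u_83 = 4·7 + 2·2 + 5·1 = 4
u_84 = 4·4 + 2·7 + 5·2 = 7
u_85 = 4·7 + 2·4 + 5·7 = 5
u_86 = 4·5 + 2·7 + 5·4 = 10
u_87 = 4·10 + 2·5 + 5·7 = 8
u_88 = 4·8 + 2·10 + 5·5 = 0
u_89 = 4·0 + 2·8 + 5·10 = 0
u_90 = 4·0 + 2·0 + 5·8 = 7
u_91 = 4·7 + 2·0 + 5·0 = 6
u_92 = 4·6 + 2·7 + 5·0 = 5
u_93 = 4·5 + 2·6 + 5·7 = 1
u_94 = 4·1 + 2·5 + 5·6 = 0
u_95 = 4·0 + 2·1 + 5·5 = 5
u_96 = 4·5 + 2·0 + 5·1 = 3
u_97 = 4·3 + 2·5 + 5·0 = 0
u_98 = 4·0 + 2·3 + 5·5 = 9
u_99 = 4·9 + 2·0 + 5·3 = 7
u_100 = 4·7 + 2·9 + 5·0 = 2
u_101 = 4·2 + 2·7 + 5·9 = 1
u_102 = 4·1 + 2·2 + 5·7 = 10
u_103 = 4·10 + 2·1 + 5·2 = 8
u_104 = 4·8 + 2·10 + 5·1 = 2
u_105 = 4·2 + 2·8 + 5·10 = 8
u_106 = 4·8 + 2·2 + 5·8 = 10
u_107 = 4·10 + 2·8 + 5·2 = 0
u_108 = 4·0 + 2·10 + 5·8 = 5
u_109 = 4·5 + 2·0 + 5·10 = 4
u_110 = 4·4 + 2·5 + 5·0 = 4
u_111 = 4·4 + 2·4 + 5·5 = 5
u_112 = 4·5 + 2·4 + 5·4 = 4
u_113 = 4·4 + 2·5 + 5·4 = 2
u_114 = 4·2 + 2·4 + 5·5 = 8
u_115 = 4·8 + 2·2 + 5·4 = 1
u_116 = 4·1 + 2·8 + 5·2 = 8
u_117 = 4·8 + 2·1 + 5·8 = 8
u_118 = 4·8 + 2·8 + 5·1 = 9
u_119 = 4·9 + 2·8 + 5·8 = 4
u_120 = 4·4 + 2·9 + 5·8 = 8
u_121 = 4·8 + 2·4 + 5·9 = 8
u_122 = 4·8 + 2·8 + 5·4 = 2
(u_120, u_121, u_122) = (8, 8, 2) = (u_0, u_1, u_2), so the sequence has period 120.
297 ≡ 57 (mod 120), hence u_297 = u_57 = 5.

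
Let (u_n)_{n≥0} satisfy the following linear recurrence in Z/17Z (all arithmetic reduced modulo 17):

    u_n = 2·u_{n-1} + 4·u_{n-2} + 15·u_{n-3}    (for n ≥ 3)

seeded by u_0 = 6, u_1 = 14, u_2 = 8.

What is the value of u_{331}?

4

u_3 = 2·8 + 4·14 + 15·6 = 9
u_4 = 2·9 + 4·8 + 15·14 = 5
u_5 = 2·5 + 4·9 + 15·8 = 13
u_6 = 2·13 + 4·5 + 15·9 = 11
u_7 = 2·11 + 4·13 + 15·5 = 13
u_8 = 2·13 + 4·11 + 15·13 = 10
Continuing the recurrence:
  u_9 = 16;  u_10 = 12;  u_11 = 0;  u_12 = 16;  u_13 = 8;  u_14 = 12
  u_15 = 7;  u_16 = 12;  u_17 = 11;  u_18 = 5;  u_19 = 13;  u_20 = 7
  u_21 = 5;  u_22 = 12;  u_23 = 13;  u_24 = 13;  u_25 = 3;  u_26 = 15
  u_27 = 16;  u_28 = 1;  u_29 = 2;  u_30 = 10;  u_31 = 9;  u_32 = 3
  u_33 = 5;  u_34 = 4;  u_35 = 5;  u_36 = 16;  u_37 = 10;  u_38 = 6
  u_39 = 3;  u_40 = 10;  u_41 = 3;  u_42 = 6;  u_43 = 4;  u_44 = 9
  u_45 = 5;  u_46 = 4;  u_47 = 10;  u_48 = 9;  u_49 = 16;  u_50 = 14
  u_51 = 6;  u_52 = 2;  u_53 = 0;  u_54 = 13;  u_55 = 5;  u_56 = 11
  u_57 = 16;  u_58 = 15;  u_59 = 4;  u_60 = 2;  u_61 = 7;  u_62 = 14
  u_63 = 1;  u_64 = 10;  u_65 = 13;  u_66 = 13;  u_67 = 7;  u_68 = 6
  u_69 = 14;  u_70 = 4;  u_71 = 1;  u_72 = 7;  u_73 = 10;  u_74 = 12
  u_75 = 16;  u_76 = 9;  u_77 = 7;  u_78 = 1;  u_79 = 12;  u_80 = 14
  u_81 = 6;  u_82 = 10;  u_83 = 16;  u_84 = 9;  u_85 = 11;  u_86 = 9
  u_87 = 10;  u_88 = 0;  u_89 = 5;  u_90 = 7;  u_91 = 0;  u_92 = 1
  u_93 = 5;  u_94 = 14;  u_95 = 12;  u_96 = 2;  u_97 = 7;  u_98 = 15
  u_99 = 3;  u_100 = 1;  u_101 = 1;  u_102 = 0;  u_103 = 2;  u_104 = 2
  u_105 = 12;  u_106 = 11;  u_107 = 15;  u_108 = 16;  u_109 = 2;  u_110 = 4
  u_111 = 1;  u_112 = 14;  u_113 = 7;  u_114 = 0;  u_115 = 0;  u_116 = 3
  u_117 = 6;  u_118 = 7;  u_119 = 15;  u_120 = 12;  u_121 = 2;  u_122 = 5
  u_123 = 11;  u_124 = 4;  u_125 = 8;  u_126 = 10;  u_127 = 10;  u_128 = 10
  u_129 = 6;  u_130 = 15;  u_131 = 0;  u_132 = 14;  u_133 = 15;  u_134 = 1
  u_135 = 0;  u_136 = 8;  u_137 = 14;  u_138 = 9;  u_139 = 7;  u_140 = 5
  u_141 = 3;  u_142 = 12;  u_143 = 9;  u_144 = 9;  u_145 = 13;  u_146 = 10
  u_147 = 3;  u_148 = 3;  u_149 = 15;  u_150 = 2;  u_151 = 7;  u_152 = 9
  u_153 = 8;  u_154 = 4;  u_155 = 5;  u_156 = 10;  u_157 = 15;  u_158 = 9
  u_159 = 7;  u_160 = 3;  u_161 = 16;  u_162 = 13;  u_163 = 16;  u_164 = 1
  u_165 = 6;  u_166 = 1;  u_167 = 7;  u_168 = 6;  u_169 = 4;  u_170 = 1
  u_171 = 6;  u_172 = 8;  u_173 = 4;  u_174 = 11;  u_175 = 5;  u_176 = 12
  u_177 = 5;  u_178 = 14;  u_179 = 7;  u_180 = 9;  u_181 = 1;  u_182 = 7
  u_183 = 0;  u_184 = 9;  u_185 = 4;  u_186 = 10;  u_187 = 1;  u_188 = 0
  u_189 = 1;  u_190 = 0;  u_191 = 4;  u_192 = 6;  u_193 = 11;  u_194 = 4
  u_195 = 6;  u_196 = 6;  u_197 = 11;  u_198 = 0;  u_199 = 15;  u_200 = 8
  u_201 = 8;  u_202 = 1;  u_203 = 1;  u_204 = 7;  u_205 = 16;  u_206 = 7
  u_207 = 13;  u_208 = 5;  u_209 = 14;  u_210 = 5;  u_211 = 5;  u_212 = 2
  u_213 = 14;  u_214 = 9;  u_215 = 2;  u_216 = 12;  u_217 = 14;  u_218 = 4
  u_219 = 6;  u_220 = 0;  u_221 = 16;  u_222 = 3;  u_223 = 2;  u_224 = 1
  u_225 = 4;  u_226 = 8;  u_227 = 13;  u_228 = 16;  u_229 = 0;  u_230 = 4
  u_231 = 10;  u_232 = 2;  u_233 = 2;  u_234 = 9;  u_235 = 5;  u_236 = 8
  u_237 = 1;  u_238 = 7;  u_239 = 2;  u_240 = 13;  u_241 = 3;  u_242 = 3
  u_243 = 9;  u_244 = 7;  u_245 = 10;  u_246 = 13;  u_247 = 1;  u_248 = 0
  u_249 = 12;  u_250 = 5;  u_251 = 7;  u_252 = 10;  u_253 = 4;  u_254 = 0
  u_255 = 13;  u_256 = 1;  u_257 = 3;  u_258 = 1;  u_259 = 12;  u_260 = 5
  u_261 = 5;  u_262 = 6;  u_263 = 5;  u_264 = 7;  u_265 = 5;  u_266 = 11
  u_267 = 11;  u_268 = 5;  u_269 = 15;  u_270 = 11;  u_271 = 4;  u_272 = 5
  u_273 = 4;  u_274 = 3;  u_275 = 12;  u_276 = 11;  u_277 = 13;  u_278 = 12
  u_279 = 3;  u_280 = 11;  u_281 = 10;  u_282 = 7;  u_283 = 15;  u_284 = 4
  u_285 = 3;  u_286 = 9;  u_287 = 5;  u_288 = 6;  u_289 = 14;  u_290 = 8
  u_291 = 9;  u_292 = 5;  u_293 = 13;  u_294 = 11;  u_295 = 13;  u_296 = 10
  u_297 = 16;  u_298 = 12;  u_299 = 0;  u_300 = 16;  u_301 = 8;  u_302 = 12
  u_303 = 7;  u_304 = 12;  u_305 = 11;  u_306 = 5;  u_307 = 13;  u_308 = 7
  u_309 = 5;  u_310 = 12;  u_311 = 13;  u_312 = 13;  u_313 = 3;  u_314 = 15
  u_315 = 16;  u_316 = 1;  u_317 = 2;  u_318 = 10;  u_319 = 9;  u_320 = 3
  u_321 = 5;  u_322 = 4;  u_323 = 5;  u_324 = 16;  u_325 = 10;  u_326 = 6
  u_327 = 3;  u_328 = 10;  u_329 = 3
u_330 = 2·3 + 4·10 + 15·3 = 6
u_331 = 2·6 + 4·3 + 15·10 = 4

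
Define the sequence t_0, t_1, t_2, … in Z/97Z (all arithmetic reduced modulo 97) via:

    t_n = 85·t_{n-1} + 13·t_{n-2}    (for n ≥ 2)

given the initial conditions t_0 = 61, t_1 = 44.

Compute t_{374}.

88

t_2 = 85·44 + 13·61 = 71
t_3 = 85·71 + 13·44 = 11
t_4 = 85·11 + 13·71 = 15
t_5 = 85·15 + 13·11 = 60
t_6 = 85·60 + 13·15 = 57
t_7 = 85·57 + 13·60 = 96
t_8 = 85·96 + 13·57 = 74
t_9 = 85·74 + 13·96 = 69
t_10 = 85·69 + 13·74 = 37
t_11 = 85·37 + 13·69 = 65
t_12 = 85·65 + 13·37 = 89
t_13 = 85·89 + 13·65 = 68
t_14 = 85·68 + 13·89 = 50
t_15 = 85·50 + 13·68 = 90
t_16 = 85·90 + 13·50 = 55
t_17 = 85·55 + 13·90 = 25
t_18 = 85·25 + 13·55 = 27
t_19 = 85·27 + 13·25 = 1
t_20 = 85·1 + 13·27 = 48
t_21 = 85·48 + 13·1 = 19
t_22 = 85·19 + 13·48 = 8
t_23 = 85·8 + 13·19 = 54
t_24 = 85·54 + 13·8 = 38
t_25 = 85·38 + 13·54 = 52
t_26 = 85·52 + 13·38 = 64
t_27 = 85·64 + 13·52 = 5
t_28 = 85·5 + 13·64 = 93
t_29 = 85·93 + 13·5 = 16
t_30 = 85·16 + 13·93 = 47
t_31 = 85·47 + 13·16 = 32
t_32 = 85·32 + 13·47 = 33
t_33 = 85·33 + 13·32 = 20
t_34 = 85·20 + 13·33 = 92
t_35 = 85·92 + 13·20 = 29
t_36 = 85·29 + 13·92 = 72
t_37 = 85·72 + 13·29 = 95
t_38 = 85·95 + 13·72 = 87
t_39 = 85·87 + 13·95 = 94
t_40 = 85·94 + 13·87 = 3
t_41 = 85·3 + 13·94 = 22
t_42 = 85·22 + 13·3 = 66
t_43 = 85·66 + 13·22 = 76
t_44 = 85·76 + 13·66 = 43
t_45 = 85·43 + 13·76 = 84
t_46 = 85·84 + 13·43 = 36
t_47 = 85·36 + 13·84 = 78
t_48 = 85·78 + 13·36 = 17
t_49 = 85·17 + 13·78 = 34
t_50 = 85·34 + 13·17 = 7
t_51 = 85·7 + 13·34 = 67
t_52 = 85·67 + 13·7 = 63
t_53 = 85·63 + 13·67 = 18
t_54 = 85·18 + 13·63 = 21
t_55 = 85·21 + 13·18 = 79
t_56 = 85·79 + 13·21 = 4
t_57 = 85·4 + 13·79 = 9
t_58 = 85·9 + 13·4 = 41
t_59 = 85·41 + 13·9 = 13
t_60 = 85·13 + 13·41 = 86
t_61 = 85·86 + 13·13 = 10
t_62 = 85·10 + 13·86 = 28
t_63 = 85·28 + 13·10 = 85
t_64 = 85·85 + 13·28 = 23
t_65 = 85·23 + 13·85 = 53
t_66 = 85·53 + 13·23 = 51
t_67 = 85·51 + 13·53 = 77
t_68 = 85·77 + 13·51 = 30
t_69 = 85·30 + 13·77 = 59
t_70 = 85·59 + 13·30 = 70
t_71 = 85·70 + 13·59 = 24
t_72 = 85·24 + 13·70 = 40
t_73 = 85·40 + 13·24 = 26
t_74 = 85·26 + 13·40 = 14
t_75 = 85·14 + 13·26 = 73
t_76 = 85·73 + 13·14 = 82
t_77 = 85·82 + 13·73 = 62
t_78 = 85·62 + 13·82 = 31
t_79 = 85·31 + 13·62 = 46
t_80 = 85·46 + 13·31 = 45
t_81 = 85·45 + 13·46 = 58
t_82 = 85·58 + 13·45 = 83
t_83 = 85·83 + 13·58 = 49
t_84 = 85·49 + 13·83 = 6
t_85 = 85·6 + 13·49 = 80
t_86 = 85·80 + 13·6 = 88
t_87 = 85·88 + 13·80 = 81
t_88 = 85·81 + 13·88 = 75
t_89 = 85·75 + 13·81 = 56
t_90 = 85·56 + 13·75 = 12
t_91 = 85·12 + 13·56 = 2
t_92 = 85·2 + 13·12 = 35
t_93 = 85·35 + 13·2 = 91
t_94 = 85·91 + 13·35 = 42
t_95 = 85·42 + 13·91 = 0
t_96 = 85·0 + 13·42 = 61
t_97 = 85·61 + 13·0 = 44
(t_96, t_97) = (61, 44) = (t_0, t_1), so the sequence has period 96.
374 ≡ 86 (mod 96), hence t_374 = t_86 = 88.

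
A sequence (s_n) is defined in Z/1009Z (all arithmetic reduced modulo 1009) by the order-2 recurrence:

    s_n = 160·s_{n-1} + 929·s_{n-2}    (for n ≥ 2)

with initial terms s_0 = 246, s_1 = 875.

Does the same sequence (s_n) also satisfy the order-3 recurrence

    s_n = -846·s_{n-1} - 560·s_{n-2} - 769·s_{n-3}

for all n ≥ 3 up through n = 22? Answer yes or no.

yes

Terms s_0..s_22: 246, 875, 249, 110, 707, 393, 266, 21, 242, 716, 354, 369, 450, 102, 500, 201, 232, 860, 987, 328, 763, 994, 127
n=3: candidate gives 110, actual s_3 = 110 ✓
n=4: candidate gives 707, actual s_4 = 707 ✓
n=5: candidate gives 393, actual s_5 = 393 ✓
n=6: candidate gives 266, actual s_6 = 266 ✓
n=7: candidate gives 21, actual s_7 = 21 ✓
n=8: candidate gives 242, actual s_8 = 242 ✓
n=9: candidate gives 716, actual s_9 = 716 ✓
n=10: candidate gives 354, actual s_10 = 354 ✓
n=11: candidate gives 369, actual s_11 = 369 ✓
n=12: candidate gives 450, actual s_12 = 450 ✓
n=13: candidate gives 102, actual s_13 = 102 ✓
n=14: candidate gives 500, actual s_14 = 500 ✓
n=15: candidate gives 201, actual s_15 = 201 ✓
n=16: candidate gives 232, actual s_16 = 232 ✓
n=17: candidate gives 860, actual s_17 = 860 ✓
n=18: candidate gives 987, actual s_18 = 987 ✓
n=19: candidate gives 328, actual s_19 = 328 ✓
n=20: candidate gives 763, actual s_20 = 763 ✓
n=21: candidate gives 994, actual s_21 = 994 ✓
n=22: candidate gives 127, actual s_22 = 127 ✓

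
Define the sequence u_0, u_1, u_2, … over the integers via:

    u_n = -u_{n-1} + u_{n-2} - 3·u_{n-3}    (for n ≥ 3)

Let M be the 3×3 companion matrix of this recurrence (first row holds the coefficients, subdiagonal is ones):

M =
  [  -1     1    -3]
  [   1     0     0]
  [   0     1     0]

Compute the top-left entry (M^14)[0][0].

(M^14)[0][0] is the top entry after applying M 14 times to the unit state (1, 0, 0). Equivalently it is h_{16} for the auxiliary sequence (h_n) obeying the same recurrence with h_2 = 1 and h_i = 0 for 0 ≤ i < 2:
h_3 = -1·1 + 1·0 + -3·0 = -1
h_4 = -1·-1 + 1·1 + -3·0 = 2
h_5 = -1·2 + 1·-1 + -3·1 = -6
h_6 = -1·-6 + 1·2 + -3·-1 = 11
h_7 = -1·11 + 1·-6 + -3·2 = -23
h_8 = -1·-23 + 1·11 + -3·-6 = 52
h_9 = -1·52 + 1·-23 + -3·11 = -108
h_10 = -1·-108 + 1·52 + -3·-23 = 229
h_11 = -1·229 + 1·-108 + -3·52 = -493
h_12 = -1·-493 + 1·229 + -3·-108 = 1046
h_13 = -1·1046 + 1·-493 + -3·229 = -2226
h_14 = -1·-2226 + 1·1046 + -3·-493 = 4751
h_15 = -1·4751 + 1·-2226 + -3·1046 = -10115
h_16 = -1·-10115 + 1·4751 + -3·-2226 = 21544

21544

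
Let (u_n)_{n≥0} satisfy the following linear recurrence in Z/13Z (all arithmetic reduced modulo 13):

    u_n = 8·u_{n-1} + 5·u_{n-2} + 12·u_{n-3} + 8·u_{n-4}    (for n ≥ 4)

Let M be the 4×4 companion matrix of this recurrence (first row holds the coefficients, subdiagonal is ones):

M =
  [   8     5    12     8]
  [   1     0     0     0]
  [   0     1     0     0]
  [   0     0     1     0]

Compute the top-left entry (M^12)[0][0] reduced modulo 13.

6

(M^12)[0][0] is the top entry after applying M 12 times to the unit state (1, 0, 0, 0). Equivalently it is h_{15} for the auxiliary sequence (h_n) obeying the same recurrence with h_3 = 1 and h_i = 0 for 0 ≤ i < 3:
h_4 = 8·1 + 5·0 + 12·0 + 8·0 = 8
h_5 = 8·8 + 5·1 + 12·0 + 8·0 = 4
h_6 = 8·4 + 5·8 + 12·1 + 8·0 = 6
h_7 = 8·6 + 5·4 + 12·8 + 8·1 = 3
h_8 = 8·3 + 5·6 + 12·4 + 8·8 = 10
h_9 = 8·10 + 5·3 + 12·6 + 8·4 = 4
h_10 = 8·4 + 5·10 + 12·3 + 8·6 = 10
h_11 = 8·10 + 5·4 + 12·10 + 8·3 = 10
h_12 = 8·10 + 5·10 + 12·4 + 8·10 = 11
h_13 = 8·11 + 5·10 + 12·10 + 8·4 = 4
h_14 = 8·4 + 5·11 + 12·10 + 8·10 = 1
h_15 = 8·1 + 5·4 + 12·11 + 8·10 = 6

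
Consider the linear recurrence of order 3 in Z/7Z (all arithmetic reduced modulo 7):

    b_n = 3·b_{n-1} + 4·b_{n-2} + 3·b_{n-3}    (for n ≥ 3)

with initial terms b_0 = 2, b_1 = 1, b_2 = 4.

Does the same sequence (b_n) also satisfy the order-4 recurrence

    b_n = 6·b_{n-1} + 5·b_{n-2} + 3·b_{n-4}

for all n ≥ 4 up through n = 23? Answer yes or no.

Terms b_0..b_23: 2, 1, 4, 1, 1, 5, 1, 5, 6, 6, 1, 3, 3, 3, 2, 6, 0, 2, 3, 3, 6, 4, 3, 1
n=4: candidate gives 4, actual b_4 = 1 ✗

no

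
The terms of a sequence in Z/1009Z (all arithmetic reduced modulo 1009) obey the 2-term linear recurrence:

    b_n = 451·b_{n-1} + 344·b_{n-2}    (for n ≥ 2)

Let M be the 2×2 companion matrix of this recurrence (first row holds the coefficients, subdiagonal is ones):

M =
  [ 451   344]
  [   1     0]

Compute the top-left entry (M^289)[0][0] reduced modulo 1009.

(M^289)[0][0] is the top entry after applying M 289 times to the unit state (1, 0). Equivalently it is h_{290} for the auxiliary sequence (h_n) obeying the same recurrence with h_1 = 1 and h_i = 0 for 0 ≤ i < 1:
h_2 = 451·1 + 344·0 = 451
h_3 = 451·451 + 344·1 = 936
h_4 = 451·936 + 344·451 = 132
h_5 = 451·132 + 344·936 = 114
h_6 = 451·114 + 344·132 = 967
h_7 = 451·967 + 344·114 = 94
Continuing the recurrence:
  h_8 = 703;  h_9 = 275;  h_10 = 599;  h_11 = 500;  h_12 = 713;  h_13 = 162
  h_14 = 499;  h_15 = 275;  h_16 = 44;  h_17 = 427;  h_18 = 868;  h_19 = 559
  h_20 = 796;  h_21 = 378;  h_22 = 342;  h_23 = 745;  h_24 = 602;  h_25 = 75
  h_26 = 771;  h_27 = 191;  h_28 = 233;  h_29 = 266;  h_30 = 336;  h_31 = 880
  h_32 = 901;  h_33 = 753;  h_34 = 760;  h_35 = 428;  h_36 = 418;  h_37 = 762
  h_38 = 107;  h_39 = 622;  h_40 = 504;  h_41 = 339;  h_42 = 358;  h_43 = 599
  h_44 = 800;  h_45 = 807;  h_46 = 460;  h_47 = 748;  h_48 = 169;  h_49 = 561
  h_50 = 375;  h_51 = 887;  h_52 = 321;  h_53 = 894;  h_54 = 37;  h_55 = 334
  h_56 = 913;  h_57 = 970;  h_58 = 846;  h_59 = 854;  h_60 = 148;  h_61 = 311
  h_62 = 472;  h_63 = 3;  h_64 = 263;  h_65 = 583;  h_66 = 255;  h_67 = 749
  h_68 = 730;  h_69 = 657;  h_70 = 549;  h_71 = 386;  h_72 = 711;  h_73 = 404
  h_74 = 990;  h_75 = 246;  h_76 = 483;  h_77 = 766;  h_78 = 55;  h_79 = 744
  h_80 = 305;  h_81 = 990;  h_82 = 496;  h_83 = 225;  h_84 = 678;  h_85 = 767
  h_86 = 992;  h_87 = 904;  h_88 = 274;  h_89 = 680;  h_90 = 363;  h_91 = 87
  h_92 = 651;  h_93 = 649;  h_94 = 35;  h_95 = 917;  h_96 = 818;  h_97 = 264
  h_98 = 892;  h_99 = 716;  h_100 = 148;  h_101 = 262;  h_102 = 571;  h_103 = 553
  h_104 = 858;  h_105 = 42;  h_106 = 295;  h_107 = 179;  h_108 = 589;  h_109 = 299
  h_110 = 459;  h_111 = 102;  h_112 = 80;  h_113 = 538;  h_114 = 755;  h_115 = 897
  h_116 = 345;  h_117 = 23;  h_118 = 910;  h_119 = 596;  h_120 = 652;  h_121 = 630
  h_122 = 891;  h_123 = 44;  h_124 = 441;  h_125 = 119;  h_126 = 546;  h_127 = 626
  h_128 = 965;  h_129 = 763;  h_130 = 43;  h_131 = 354;  h_132 = 898;  h_133 = 76
  h_134 = 128;  h_135 = 125;  h_136 = 516;  h_137 = 259;  h_138 = 694;  h_139 = 508
  h_140 = 677;  h_141 = 804;  h_142 = 182;  h_143 = 463;  h_144 = 0;  h_145 = 859
  h_146 = 962;  h_147 = 860;  h_148 = 380;  h_149 = 53;  h_150 = 246;  h_151 = 26
  h_152 = 495;  h_153 = 119;  h_154 = 960;  h_155 = 675;  h_156 = 4;  h_157 = 925
  h_158 = 825;  h_159 = 119;  h_160 = 463;  h_161 = 526;  h_162 = 970;  h_163 = 906
  h_164 = 671;  h_165 = 813;  h_166 = 159;  h_167 = 249;  h_168 = 510;  h_169 = 858
  h_170 = 385;  h_171 = 611;  h_172 = 365;  h_173 = 460;  h_174 = 50;  h_175 = 179
  h_176 = 56;  h_177 = 58;  h_178 = 17;  h_179 = 376;  h_180 = 867;  h_181 = 726
  h_182 = 94;  h_183 = 537;  h_184 = 75;  h_185 = 609;  h_186 = 786;  h_187 = 960
  h_188 = 71;  h_189 = 30;  h_190 = 621;  h_191 = 808;  h_192 = 884;  h_193 = 606
  h_194 = 254;  h_195 = 138;  h_196 = 282;  h_197 = 97;  h_198 = 504;  h_199 = 350
  h_200 = 274;  h_201 = 805;  h_202 = 234;  h_203 = 43;  h_204 = 1007;  h_205 = 773
  h_206 = 839;  h_207 = 559;  h_208 = 910;  h_209 = 333;  h_210 = 92;  h_211 = 658
  h_212 = 481;  h_213 = 332;  h_214 = 388;  h_215 = 622;  h_216 = 304;  h_217 = 949
  h_218 = 832;  h_219 = 433;  h_220 = 198;  h_221 = 126;  h_222 = 831;  h_223 = 399
  h_224 = 664;  h_225 = 832;  h_226 = 266;  h_227 = 556;  h_228 = 209;  h_229 = 985
  h_230 = 532;  h_231 = 615;  h_232 = 269;  h_233 = 918;  h_234 = 36;  h_235 = 67
  h_236 = 223;  h_237 = 523;  h_238 = 804;  h_239 = 683;  h_240 = 398;  h_241 = 760
  h_242 = 397;  h_243 = 563;  h_244 = 1007;  h_245 = 51;  h_246 = 115;  h_247 = 797
  h_248 = 452;  h_249 = 763;  h_250 = 146;  h_251 = 393;  h_252 = 442;  h_253 = 555
  h_254 = 771;  h_255 = 844;  h_256 = 108;  h_257 = 20;  h_258 = 767;  h_259 = 656
  h_260 = 718;  h_261 = 586;  h_262 = 724;  h_263 = 401;  h_264 = 73;  h_265 = 346
  h_266 = 547;  h_267 = 463;  h_268 = 444;  h_269 = 312;  h_270 = 838;  h_271 = 946
  h_272 = 546;  h_273 = 576;  h_274 = 613;  h_275 = 377;  h_276 = 506;  h_277 = 708
  h_278 = 980;  h_279 = 421;  h_280 = 293;  h_281 = 501;  h_282 = 836;  h_283 = 484
  h_284 = 359;  h_285 = 480;  h_286 = 952;  h_287 = 171;  h_288 = 0
h_289 = 451·0 + 344·171 = 302
h_290 = 451·302 + 344·0 = 996

996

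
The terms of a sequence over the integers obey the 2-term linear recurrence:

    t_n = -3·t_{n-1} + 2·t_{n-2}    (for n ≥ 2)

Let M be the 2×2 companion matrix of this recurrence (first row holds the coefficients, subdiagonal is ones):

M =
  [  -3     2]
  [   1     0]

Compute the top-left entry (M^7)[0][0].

(M^7)[0][0] is the top entry after applying M 7 times to the unit state (1, 0). Equivalently it is h_{8} for the auxiliary sequence (h_n) obeying the same recurrence with h_1 = 1 and h_i = 0 for 0 ≤ i < 1:
h_2 = -3·1 + 2·0 = -3
h_3 = -3·-3 + 2·1 = 11
h_4 = -3·11 + 2·-3 = -39
h_5 = -3·-39 + 2·11 = 139
h_6 = -3·139 + 2·-39 = -495
h_7 = -3·-495 + 2·139 = 1763
h_8 = -3·1763 + 2·-495 = -6279

-6279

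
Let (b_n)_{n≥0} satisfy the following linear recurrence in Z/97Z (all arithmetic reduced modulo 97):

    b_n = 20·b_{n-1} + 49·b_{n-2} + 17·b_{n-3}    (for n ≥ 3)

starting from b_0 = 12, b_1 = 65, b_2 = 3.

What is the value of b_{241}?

14

b_3 = 20·3 + 49·65 + 17·12 = 54
b_4 = 20·54 + 49·3 + 17·65 = 4
b_5 = 20·4 + 49·54 + 17·3 = 61
b_6 = 20·61 + 49·4 + 17·54 = 6
b_7 = 20·6 + 49·61 + 17·4 = 73
b_8 = 20·73 + 49·6 + 17·61 = 75
Continuing the recurrence:
  b_9 = 38;  b_10 = 50;  b_11 = 63;  b_12 = 88;  b_13 = 71;  b_14 = 13
  b_15 = 94;  b_16 = 38;  b_17 = 58;  b_18 = 61;  b_19 = 52;  b_20 = 68
  b_21 = 95;  b_22 = 5;  b_23 = 91;  b_24 = 91;  b_25 = 59;  b_26 = 8
  b_27 = 39;  b_28 = 41;  b_29 = 54;  b_30 = 66;  b_31 = 7;  b_32 = 24
  b_33 = 5;  b_34 = 37;  b_35 = 35;  b_36 = 76;  b_37 = 81;  b_38 = 22
  b_39 = 75;  b_40 = 75;  b_41 = 20;  b_42 = 15;  b_43 = 33;  b_44 = 86
  b_45 = 3;  b_46 = 82;  b_47 = 48;  b_48 = 82;  b_49 = 51;  b_50 = 34
  b_51 = 14;  b_52 = 0;  b_53 = 3;  b_54 = 7;  b_55 = 93;  b_56 = 23
  b_57 = 92;  b_58 = 86;  b_59 = 23;  b_60 = 30;  b_61 = 85;  b_62 = 69
  b_63 = 41;  b_64 = 20;  b_65 = 90;  b_66 = 82;  b_67 = 85;  b_68 = 70
  b_69 = 72;  b_70 = 10;  b_71 = 68;  b_72 = 67;  b_73 = 89;  b_74 = 11
  b_75 = 94;  b_76 = 52;  b_77 = 13;  b_78 = 41;  b_79 = 13;  b_80 = 65
  b_81 = 15;  b_82 = 20;  b_83 = 9;  b_84 = 57;  b_85 = 78;  b_86 = 44
  b_87 = 45;  b_88 = 17;  b_89 = 92;  b_90 = 43;  b_91 = 31;  b_92 = 23
  b_93 = 91;  b_94 = 79;  b_95 = 28;  b_96 = 61;  b_97 = 55;  b_98 = 6
  b_99 = 69;  b_100 = 87;  b_101 = 82;  b_102 = 92;  b_103 = 62;  b_104 = 61
  b_105 = 2;  b_106 = 9;  b_107 = 54;  b_108 = 3;  b_109 = 46;  b_110 = 45
  b_111 = 4;  b_112 = 60;  b_113 = 27;  b_114 = 56;  b_115 = 68;  b_116 = 4
  b_117 = 96;  b_118 = 71;  b_119 = 81;  b_120 = 38;  b_121 = 19;  b_122 = 30
  b_123 = 43;  b_124 = 34;  b_125 = 96;  b_126 = 49;  b_127 = 54;  b_128 = 69
  b_129 = 9;  b_130 = 17;  b_131 = 14;  b_132 = 5;  b_133 = 8;  b_134 = 61
  b_135 = 48;  b_136 = 11;  b_137 = 20;  b_138 = 9;  b_139 = 86;  b_140 = 76
  b_141 = 67;  b_142 = 27;  b_143 = 71;  b_144 = 2;  b_145 = 1;  b_146 = 64
  b_147 = 5;  b_148 = 52;  b_149 = 45;  b_150 = 41;  b_151 = 29;  b_152 = 56
  b_153 = 37;  b_154 = 0;  b_155 = 49;  b_156 = 57;  b_157 = 49;  b_158 = 47
  b_159 = 42;  b_160 = 96;  b_161 = 24;  b_162 = 78;  b_163 = 3;  b_164 = 22
  b_165 = 70;  b_166 = 7;  b_167 = 64;  b_168 = 0;  b_169 = 54;  b_170 = 34
  b_171 = 28;  b_172 = 40;  b_173 = 34;  b_174 = 12;  b_175 = 64;  b_176 = 21
  b_177 = 74;  b_178 = 8;  b_179 = 69;  b_180 = 23;  b_181 = 0;  b_182 = 69
  b_183 = 25;  b_184 = 1;  b_185 = 90;  b_186 = 43;  b_187 = 49;  b_188 = 58
  b_189 = 24;  b_190 = 81;  b_191 = 96;  b_192 = 89;  b_193 = 4;  b_194 = 59
  b_195 = 76;  b_196 = 17;  b_197 = 23;  b_198 = 63;  b_199 = 57;  b_200 = 59
  b_201 = 0;  b_202 = 77;  b_203 = 21;  b_204 = 22;  b_205 = 62;  b_206 = 56
  b_207 = 70;  b_208 = 57;  b_209 = 90;  b_210 = 60;  b_211 = 80;  b_212 = 56
  b_213 = 46;  b_214 = 77;  b_215 = 90;  b_216 = 50;  b_217 = 26;  b_218 = 38
  b_219 = 71;  b_220 = 38;  b_221 = 35;  b_222 = 83;  b_223 = 44;  b_224 = 13
  b_225 = 44;  b_226 = 34;  b_227 = 50;  b_228 = 19;  b_229 = 13;  b_230 = 4
  b_231 = 70;  b_232 = 71;  b_233 = 68;  b_234 = 15;  b_235 = 86;  b_236 = 22
  b_237 = 59;  b_238 = 34;  b_239 = 65
b_240 = 20·65 + 49·34 + 17·59 = 89
b_241 = 20·89 + 49·65 + 17·34 = 14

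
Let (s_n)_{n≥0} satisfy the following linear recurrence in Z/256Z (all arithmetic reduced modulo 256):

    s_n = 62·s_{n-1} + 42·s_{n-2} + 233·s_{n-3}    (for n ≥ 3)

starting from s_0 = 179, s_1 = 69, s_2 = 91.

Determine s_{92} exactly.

s_3 = 62·91 + 42·69 + 233·179 = 71
s_4 = 62·71 + 42·91 + 233·69 = 237
s_5 = 62·237 + 42·71 + 233·91 = 223
s_6 = 62·223 + 42·237 + 233·71 = 131
s_7 = 62·131 + 42·223 + 233·237 = 5
s_8 = 62·5 + 42·131 + 233·223 = 171
s_9 = 62·171 + 42·5 + 233·131 = 119
s_10 = 62·119 + 42·171 + 233·5 = 109
s_11 = 62·109 + 42·119 + 233·171 = 143
s_12 = 62·143 + 42·109 + 233·119 = 211
s_13 = 62·211 + 42·143 + 233·109 = 197
s_14 = 62·197 + 42·211 + 233·143 = 123
s_15 = 62·123 + 42·197 + 233·211 = 39
s_16 = 62·39 + 42·123 + 233·197 = 237
s_17 = 62·237 + 42·39 + 233·123 = 191
s_18 = 62·191 + 42·237 + 233·39 = 163
s_19 = 62·163 + 42·191 + 233·237 = 133
s_20 = 62·133 + 42·163 + 233·191 = 203
s_21 = 62·203 + 42·133 + 233·163 = 87
s_22 = 62·87 + 42·203 + 233·133 = 109
s_23 = 62·109 + 42·87 + 233·203 = 111
s_24 = 62·111 + 42·109 + 233·87 = 243
s_25 = 62·243 + 42·111 + 233·109 = 69
s_26 = 62·69 + 42·243 + 233·111 = 155
s_27 = 62·155 + 42·69 + 233·243 = 7
s_28 = 62·7 + 42·155 + 233·69 = 237
s_29 = 62·237 + 42·7 + 233·155 = 159
s_30 = 62·159 + 42·237 + 233·7 = 195
s_31 = 62·195 + 42·159 + 233·237 = 5
s_32 = 62·5 + 42·195 + 233·159 = 235
s_33 = 62·235 + 42·5 + 233·195 = 55
s_34 = 62·55 + 42·235 + 233·5 = 109
s_35 = 62·109 + 42·55 + 233·235 = 79
s_36 = 62·79 + 42·109 + 233·55 = 19
s_37 = 62·19 + 42·79 + 233·109 = 197
s_38 = 62·197 + 42·19 + 233·79 = 187
s_39 = 62·187 + 42·197 + 233·19 = 231
s_40 = 62·231 + 42·187 + 233·197 = 237
s_41 = 62·237 + 42·231 + 233·187 = 127
s_42 = 62·127 + 42·237 + 233·231 = 227
s_43 = 62·227 + 42·127 + 233·237 = 133
s_44 = 62·133 + 42·227 + 233·127 = 11
s_45 = 62·11 + 42·133 + 233·227 = 23
s_46 = 62·23 + 42·11 + 233·133 = 109
s_47 = 62·109 + 42·23 + 233·11 = 47
s_48 = 62·47 + 42·109 + 233·23 = 51
s_49 = 62·51 + 42·47 + 233·109 = 69
s_50 = 62·69 + 42·51 + 233·47 = 219
s_51 = 62·219 + 42·69 + 233·51 = 199
s_52 = 62·199 + 42·219 + 233·69 = 237
s_53 = 62·237 + 42·199 + 233·219 = 95
s_54 = 62·95 + 42·237 + 233·199 = 3
s_55 = 62·3 + 42·95 + 233·237 = 5
s_56 = 62·5 + 42·3 + 233·95 = 43
s_57 = 62·43 + 42·5 + 233·3 = 247
s_58 = 62·247 + 42·43 + 233·5 = 109
s_59 = 62·109 + 42·247 + 233·43 = 15
s_60 = 62·15 + 42·109 + 233·247 = 83
s_61 = 62·83 + 42·15 + 233·109 = 197
s_62 = 62·197 + 42·83 + 233·15 = 251
s_63 = 62·251 + 42·197 + 233·83 = 167
s_64 = 62·167 + 42·251 + 233·197 = 237
s_65 = 62·237 + 42·167 + 233·251 = 63
s_66 = 62·63 + 42·237 + 233·167 = 35
s_67 = 62·35 + 42·63 + 233·237 = 133
s_68 = 62·133 + 42·35 + 233·63 = 75
s_69 = 62·75 + 42·133 + 233·35 = 215
s_70 = 62·215 + 42·75 + 233·133 = 109
s_71 = 62·109 + 42·215 + 233·75 = 239
s_72 = 62·239 + 42·109 + 233·215 = 115
s_73 = 62·115 + 42·239 + 233·109 = 69
s_74 = 62·69 + 42·115 + 233·239 = 27
s_75 = 62·27 + 42·69 + 233·115 = 135
s_76 = 62·135 + 42·27 + 233·69 = 237
s_77 = 62·237 + 42·135 + 233·27 = 31
s_78 = 62·31 + 42·237 + 233·135 = 67
s_79 = 62·67 + 42·31 + 233·237 = 5
s_80 = 62·5 + 42·67 + 233·31 = 107
s_81 = 62·107 + 42·5 + 233·67 = 183
s_82 = 62·183 + 42·107 + 233·5 = 109
s_83 = 62·109 + 42·183 + 233·107 = 207
s_84 = 62·207 + 42·109 + 233·183 = 147
s_85 = 62·147 + 42·207 + 233·109 = 197
s_86 = 62·197 + 42·147 + 233·207 = 59
s_87 = 62·59 + 42·197 + 233·147 = 103
s_88 = 62·103 + 42·59 + 233·197 = 237
s_89 = 62·237 + 42·103 + 233·59 = 255
s_90 = 62·255 + 42·237 + 233·103 = 99
s_91 = 62·99 + 42·255 + 233·237 = 133
s_92 = 62·133 + 42·99 + 233·255 = 139

139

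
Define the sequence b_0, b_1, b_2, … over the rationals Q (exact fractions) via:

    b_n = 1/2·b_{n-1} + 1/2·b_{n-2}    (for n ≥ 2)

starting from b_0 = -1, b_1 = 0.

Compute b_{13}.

-1365/4096

b_2 = 1/2·0 + 1/2·-1 = -1/2
b_3 = 1/2·-1/2 + 1/2·0 = -1/4
b_4 = 1/2·-1/4 + 1/2·-1/2 = -3/8
b_5 = 1/2·-3/8 + 1/2·-1/4 = -5/16
b_6 = 1/2·-5/16 + 1/2·-3/8 = -11/32
b_7 = 1/2·-11/32 + 1/2·-5/16 = -21/64
b_8 = 1/2·-21/64 + 1/2·-11/32 = -43/128
b_9 = 1/2·-43/128 + 1/2·-21/64 = -85/256
b_10 = 1/2·-85/256 + 1/2·-43/128 = -171/512
b_11 = 1/2·-171/512 + 1/2·-85/256 = -341/1024
b_12 = 1/2·-341/1024 + 1/2·-171/512 = -683/2048
b_13 = 1/2·-683/2048 + 1/2·-341/1024 = -1365/4096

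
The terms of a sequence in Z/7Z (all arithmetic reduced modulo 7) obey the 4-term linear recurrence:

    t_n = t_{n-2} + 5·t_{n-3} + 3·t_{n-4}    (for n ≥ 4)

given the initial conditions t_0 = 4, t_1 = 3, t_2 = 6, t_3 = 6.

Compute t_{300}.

t_4 = 0·6 + 1·6 + 5·3 + 3·4 = 5
t_5 = 0·5 + 1·6 + 5·6 + 3·3 = 3
t_6 = 0·3 + 1·5 + 5·6 + 3·6 = 4
t_7 = 0·4 + 1·3 + 5·5 + 3·6 = 4
t_8 = 0·4 + 1·4 + 5·3 + 3·5 = 6
t_9 = 0·6 + 1·4 + 5·4 + 3·3 = 5
t_10 = 0·5 + 1·6 + 5·4 + 3·4 = 3
t_11 = 0·3 + 1·5 + 5·6 + 3·4 = 5
t_12 = 0·5 + 1·3 + 5·5 + 3·6 = 4
t_13 = 0·4 + 1·5 + 5·3 + 3·5 = 0
t_14 = 0·0 + 1·4 + 5·5 + 3·3 = 3
t_15 = 0·3 + 1·0 + 5·4 + 3·5 = 0
t_16 = 0·0 + 1·3 + 5·0 + 3·4 = 1
t_17 = 0·1 + 1·0 + 5·3 + 3·0 = 1
t_18 = 0·1 + 1·1 + 5·0 + 3·3 = 3
t_19 = 0·3 + 1·1 + 5·1 + 3·0 = 6
t_20 = 0·6 + 1·3 + 5·1 + 3·1 = 4
t_21 = 0·4 + 1·6 + 5·3 + 3·1 = 3
t_22 = 0·3 + 1·4 + 5·6 + 3·3 = 1
t_23 = 0·1 + 1·3 + 5·4 + 3·6 = 6
t_24 = 0·6 + 1·1 + 5·3 + 3·4 = 0
t_25 = 0·0 + 1·6 + 5·1 + 3·3 = 6
t_26 = 0·6 + 1·0 + 5·6 + 3·1 = 5
t_27 = 0·5 + 1·6 + 5·0 + 3·6 = 3
t_28 = 0·3 + 1·5 + 5·6 + 3·0 = 0
t_29 = 0·0 + 1·3 + 5·5 + 3·6 = 4
t_30 = 0·4 + 1·0 + 5·3 + 3·5 = 2
t_31 = 0·2 + 1·4 + 5·0 + 3·3 = 6
t_32 = 0·6 + 1·2 + 5·4 + 3·0 = 1
t_33 = 0·1 + 1·6 + 5·2 + 3·4 = 0
t_34 = 0·0 + 1·1 + 5·6 + 3·2 = 2
t_35 = 0·2 + 1·0 + 5·1 + 3·6 = 2
t_36 = 0·2 + 1·2 + 5·0 + 3·1 = 5
t_37 = 0·5 + 1·2 + 5·2 + 3·0 = 5
t_38 = 0·5 + 1·5 + 5·2 + 3·2 = 0
t_39 = 0·0 + 1·5 + 5·5 + 3·2 = 1
t_40 = 0·1 + 1·0 + 5·5 + 3·5 = 5
t_41 = 0·5 + 1·1 + 5·0 + 3·5 = 2
t_42 = 0·2 + 1·5 + 5·1 + 3·0 = 3
t_43 = 0·3 + 1·2 + 5·5 + 3·1 = 2
t_44 = 0·2 + 1·3 + 5·2 + 3·5 = 0
t_45 = 0·0 + 1·2 + 5·3 + 3·2 = 2
t_46 = 0·2 + 1·0 + 5·2 + 3·3 = 5
t_47 = 0·5 + 1·2 + 5·0 + 3·2 = 1
t_48 = 0·1 + 1·5 + 5·2 + 3·0 = 1
t_49 = 0·1 + 1·1 + 5·5 + 3·2 = 4
t_50 = 0·4 + 1·1 + 5·1 + 3·5 = 0
t_51 = 0·0 + 1·4 + 5·1 + 3·1 = 5
t_52 = 0·5 + 1·0 + 5·4 + 3·1 = 2
t_53 = 0·2 + 1·5 + 5·0 + 3·4 = 3
t_54 = 0·3 + 1·2 + 5·5 + 3·0 = 6
t_55 = 0·6 + 1·3 + 5·2 + 3·5 = 0
t_56 = 0·0 + 1·6 + 5·3 + 3·2 = 6
t_57 = 0·6 + 1·0 + 5·6 + 3·3 = 4
t_58 = 0·4 + 1·6 + 5·0 + 3·6 = 3
t_59 = 0·3 + 1·4 + 5·6 + 3·0 = 6
t_60 = 0·6 + 1·3 + 5·4 + 3·6 = 6
(t_57, t_58, t_59, t_60) = (4, 3, 6, 6) = (t_0, t_1, t_2, t_3), so the sequence has period 57.
300 ≡ 15 (mod 57), hence t_300 = t_15 = 0.

0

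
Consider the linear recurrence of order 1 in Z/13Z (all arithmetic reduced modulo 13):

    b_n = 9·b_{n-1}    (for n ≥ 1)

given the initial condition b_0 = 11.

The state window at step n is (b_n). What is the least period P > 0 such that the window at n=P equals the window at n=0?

3

n=0: window = (11)
n=1: window = (8)
n=2: window = (7)
n=3: window = (11)
window at n=3 equals window at n=0 → period = 3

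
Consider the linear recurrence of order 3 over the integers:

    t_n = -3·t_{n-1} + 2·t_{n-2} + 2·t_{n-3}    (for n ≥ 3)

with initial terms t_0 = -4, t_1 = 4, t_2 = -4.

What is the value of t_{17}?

t_3 = -3·-4 + 2·4 + 2·-4 = 12
t_4 = -3·12 + 2·-4 + 2·4 = -36
t_5 = -3·-36 + 2·12 + 2·-4 = 124
t_6 = -3·124 + 2·-36 + 2·12 = -420
t_7 = -3·-420 + 2·124 + 2·-36 = 1436
t_8 = -3·1436 + 2·-420 + 2·124 = -4900
t_9 = -3·-4900 + 2·1436 + 2·-420 = 16732
t_10 = -3·16732 + 2·-4900 + 2·1436 = -57124
t_11 = -3·-57124 + 2·16732 + 2·-4900 = 195036
t_12 = -3·195036 + 2·-57124 + 2·16732 = -665892
t_13 = -3·-665892 + 2·195036 + 2·-57124 = 2273500
t_14 = -3·2273500 + 2·-665892 + 2·195036 = -7762212
t_15 = -3·-7762212 + 2·2273500 + 2·-665892 = 26501852
t_16 = -3·26501852 + 2·-7762212 + 2·2273500 = -90482980
t_17 = -3·-90482980 + 2·26501852 + 2·-7762212 = 308928220

308928220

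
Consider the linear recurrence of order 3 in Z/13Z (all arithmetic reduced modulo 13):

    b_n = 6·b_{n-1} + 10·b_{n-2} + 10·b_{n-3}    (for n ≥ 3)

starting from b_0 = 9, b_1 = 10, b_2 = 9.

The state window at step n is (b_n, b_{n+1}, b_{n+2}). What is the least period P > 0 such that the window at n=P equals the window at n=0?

84

n=0: window = (9, 10, 9)
n=1: window = (10, 9, 10)
n=2: window = (9, 10, 3)
n=3: window = (10, 3, 0)
n=4: window = (3, 0, 0)
n=5: window = (0, 0, 4)
n=6: window = (0, 4, 11)
n=7: window = (4, 11, 2)
n=8: window = (11, 2, 6)
n=9: window = (2, 6, 10)
n=10: window = (6, 10, 10)
n=11: window = (10, 10, 12)
n=12: window = (10, 12, 12)
n=13: window = (12, 12, 6)
n=14: window = (12, 6, 3)
n=15: window = (6, 3, 3)
n=16: window = (3, 3, 4)
n=17: window = (3, 4, 6)
n=18: window = (4, 6, 2)
n=19: window = (6, 2, 8)
n=20: window = (2, 8, 11)
n=21: window = (8, 11, 10)
n=22: window = (11, 10, 3)
n=23: window = (10, 3, 7)
n=24: window = (3, 7, 3)
n=25: window = (7, 3, 1)
n=26: window = (3, 1, 2)
n=27: window = (1, 2, 0)
n=28: window = (2, 0, 4)
n=29: window = (0, 4, 5)
n=30: window = (4, 5, 5)
n=31: window = (5, 5, 3)
n=32: window = (5, 3, 1)
n=33: window = (3, 1, 8)
n=34: window = (1, 8, 10)
n=35: window = (8, 10, 7)
n=36: window = (10, 7, 1)
n=37: window = (7, 1, 7)
n=38: window = (1, 7, 5)
n=39: window = (7, 5, 6)
n=40: window = (5, 6, 0)
…
n=82: window = (11, 8, 9)
n=83: window = (8, 9, 10)
n=84: window = (9, 10, 9)
window at n=84 equals window at n=0 → period = 84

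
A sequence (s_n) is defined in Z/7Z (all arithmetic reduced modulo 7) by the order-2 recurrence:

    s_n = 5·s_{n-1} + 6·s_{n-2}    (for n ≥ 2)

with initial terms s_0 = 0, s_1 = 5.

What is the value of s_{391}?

2

s_2 = 5·5 + 6·0 = 4
s_3 = 5·4 + 6·5 = 1
s_4 = 5·1 + 6·4 = 1
s_5 = 5·1 + 6·1 = 4
s_6 = 5·4 + 6·1 = 5
s_7 = 5·5 + 6·4 = 0
s_8 = 5·0 + 6·5 = 2
s_9 = 5·2 + 6·0 = 3
s_10 = 5·3 + 6·2 = 6
s_11 = 5·6 + 6·3 = 6
s_12 = 5·6 + 6·6 = 3
s_13 = 5·3 + 6·6 = 2
s_14 = 5·2 + 6·3 = 0
s_15 = 5·0 + 6·2 = 5
(s_14, s_15) = (0, 5) = (s_0, s_1), so the sequence has period 14.
391 ≡ 13 (mod 14), hence s_391 = s_13 = 2.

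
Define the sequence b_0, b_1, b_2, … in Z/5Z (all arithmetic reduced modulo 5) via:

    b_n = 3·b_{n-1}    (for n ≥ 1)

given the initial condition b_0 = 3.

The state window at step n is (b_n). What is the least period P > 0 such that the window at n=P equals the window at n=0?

4

n=0: window = (3)
n=1: window = (4)
n=2: window = (2)
n=3: window = (1)
n=4: window = (3)
window at n=4 equals window at n=0 → period = 4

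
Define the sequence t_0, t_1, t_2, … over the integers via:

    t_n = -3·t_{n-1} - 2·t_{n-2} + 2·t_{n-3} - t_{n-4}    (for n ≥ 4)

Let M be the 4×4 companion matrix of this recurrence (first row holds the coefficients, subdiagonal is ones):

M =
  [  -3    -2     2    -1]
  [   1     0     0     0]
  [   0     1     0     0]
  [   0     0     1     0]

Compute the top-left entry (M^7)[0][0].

179

(M^7)[0][0] is the top entry after applying M 7 times to the unit state (1, 0, 0, 0). Equivalently it is h_{10} for the auxiliary sequence (h_n) obeying the same recurrence with h_3 = 1 and h_i = 0 for 0 ≤ i < 3:
h_4 = -3·1 + -2·0 + 2·0 + -1·0 = -3
h_5 = -3·-3 + -2·1 + 2·0 + -1·0 = 7
h_6 = -3·7 + -2·-3 + 2·1 + -1·0 = -13
h_7 = -3·-13 + -2·7 + 2·-3 + -1·1 = 18
h_8 = -3·18 + -2·-13 + 2·7 + -1·-3 = -11
h_9 = -3·-11 + -2·18 + 2·-13 + -1·7 = -36
h_10 = -3·-36 + -2·-11 + 2·18 + -1·-13 = 179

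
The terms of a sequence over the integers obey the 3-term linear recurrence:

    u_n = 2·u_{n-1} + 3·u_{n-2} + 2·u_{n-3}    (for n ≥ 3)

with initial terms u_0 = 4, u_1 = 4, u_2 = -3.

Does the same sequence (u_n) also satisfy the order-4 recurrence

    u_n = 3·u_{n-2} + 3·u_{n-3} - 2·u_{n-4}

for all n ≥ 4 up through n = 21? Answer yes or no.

no

Terms u_0..u_21: 4, 4, -3, 14, 27, 90, 289, 902, 2851, 8986, 28329, 89318, 281595, 887802, 2799025, 8824646, 27821971, 87715930, 276547065, 871885862, 2748844779, 8666441274
n=4: candidate gives -5, actual u_4 = 27 ✗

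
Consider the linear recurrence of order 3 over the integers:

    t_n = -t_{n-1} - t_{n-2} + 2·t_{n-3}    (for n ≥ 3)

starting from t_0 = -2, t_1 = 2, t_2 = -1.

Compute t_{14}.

-901

t_3 = -1·-1 + -1·2 + 2·-2 = -5
t_4 = -1·-5 + -1·-1 + 2·2 = 10
t_5 = -1·10 + -1·-5 + 2·-1 = -7
t_6 = -1·-7 + -1·10 + 2·-5 = -13
t_7 = -1·-13 + -1·-7 + 2·10 = 40
t_8 = -1·40 + -1·-13 + 2·-7 = -41
t_9 = -1·-41 + -1·40 + 2·-13 = -25
t_10 = -1·-25 + -1·-41 + 2·40 = 146
t_11 = -1·146 + -1·-25 + 2·-41 = -203
t_12 = -1·-203 + -1·146 + 2·-25 = 7
t_13 = -1·7 + -1·-203 + 2·146 = 488
t_14 = -1·488 + -1·7 + 2·-203 = -901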